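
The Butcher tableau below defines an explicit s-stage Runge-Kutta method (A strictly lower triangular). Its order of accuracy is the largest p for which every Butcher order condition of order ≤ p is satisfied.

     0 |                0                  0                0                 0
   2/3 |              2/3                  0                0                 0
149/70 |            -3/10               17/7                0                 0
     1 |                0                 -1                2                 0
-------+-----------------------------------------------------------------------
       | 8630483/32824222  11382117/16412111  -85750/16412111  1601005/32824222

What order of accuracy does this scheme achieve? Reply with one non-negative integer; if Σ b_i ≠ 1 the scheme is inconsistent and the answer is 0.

b = (8630483/32824222, 11382117/16412111, -85750/16412111, 1601005/32824222)
c = (0, 2/3, 149/70, 1)
Ac = (0, 0, 34/21, 377/105)
Σ b_i: 8630483/32824222·1 + 11382117/16412111·1 + (-85750/16412111)·1 + 1601005/32824222·1 = 1 ✓
b·c: 11382117/16412111·2/3 + (-85750/16412111)·149/70 + 1601005/32824222·1 = 1/2 ✓
b·c²: 11382117/16412111·4/9 + (-85750/16412111)·22201/4900 + 1601005/32824222·1 = 1/3 ✓
b·Ac: (-85750/16412111)·34/21 + 1601005/32824222·377/105 = 1/6 ✓
b·c³: 11382117/16412111·8/27 + (-85750/16412111)·3307949/343000 + 1601005/32824222·1 = 120455797/590835996 ≠ 1/4 ⇒ order 3.
b·(c∘Ac): (-85750/16412111)·2533/735 + 1601005/32824222·377/105 = 5157337/32824222 ≠ 1/8
b·Ac²: (-85750/16412111)·68/63 + 1601005/32824222·190009/22050 = 8574961687/20679259860 ≠ 1/12
b·A²c: 1601005/32824222·68/21 = 7776310/49236333 ≠ 1/24

3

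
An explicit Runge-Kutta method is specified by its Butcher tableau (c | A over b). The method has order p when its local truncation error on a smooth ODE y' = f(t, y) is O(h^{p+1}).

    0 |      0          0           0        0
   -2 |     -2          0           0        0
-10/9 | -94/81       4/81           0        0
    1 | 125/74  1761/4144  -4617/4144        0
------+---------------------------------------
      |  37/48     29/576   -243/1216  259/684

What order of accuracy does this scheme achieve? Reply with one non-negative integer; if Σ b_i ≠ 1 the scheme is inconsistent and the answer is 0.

b = (37/48, 29/576, -243/1216, 259/684)
c = (0, -2, -10/9, 1)
Ac = (0, 0, -8/81, 201/518)
Σ b_i: 37/48·1 + 29/576·1 + (-243/1216)·1 + 259/684·1 = 1 ✓
b·c: 29/576·(-2) + (-243/1216)·(-10/9) + 259/684·1 = 1/2 ✓
b·c²: 29/576·4 + (-243/1216)·100/81 + 259/684·1 = 1/3 ✓
b·Ac: (-243/1216)·(-8/81) + 259/684·201/518 = 1/6 ✓
b·c³: 29/576·(-8) + (-243/1216)·(-1000/729) + 259/684·1 = 1/4 ✓
b·(c∘Ac): (-243/1216)·80/729 + 259/684·201/518 = 1/8 ✓
b·Ac²: (-243/1216)·16/81 + 259/684·12/37 = 1/12 ✓
b·A²c: 259/684·57/518 = 1/24 ✓; 4 stages ⇒ order 4.

4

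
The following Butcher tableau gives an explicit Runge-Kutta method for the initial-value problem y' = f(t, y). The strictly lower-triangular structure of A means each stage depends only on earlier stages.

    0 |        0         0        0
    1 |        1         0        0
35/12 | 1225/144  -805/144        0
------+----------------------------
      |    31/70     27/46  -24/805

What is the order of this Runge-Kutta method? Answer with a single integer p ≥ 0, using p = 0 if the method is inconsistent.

3

b = (31/70, 27/46, -24/805)
c = (0, 1, 35/12)
Ac = (0, 0, -805/144)
Σ b_i: 31/70·1 + 27/46·1 + (-24/805)·1 = 1 ✓
b·c: 27/46·1 + (-24/805)·35/12 = 1/2 ✓
b·c²: 27/46·1 + (-24/805)·1225/144 = 1/3 ✓
b·Ac: (-24/805)·(-805/144) = 1/6 ✓; 3 stages ⇒ order 3.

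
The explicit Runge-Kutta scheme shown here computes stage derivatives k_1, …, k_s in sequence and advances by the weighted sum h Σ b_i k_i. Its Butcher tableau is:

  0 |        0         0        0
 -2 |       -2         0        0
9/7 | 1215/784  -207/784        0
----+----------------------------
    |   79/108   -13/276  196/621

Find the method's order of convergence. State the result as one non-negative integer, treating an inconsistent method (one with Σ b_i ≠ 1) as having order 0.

3

b = (79/108, -13/276, 196/621)
c = (0, -2, 9/7)
Ac = (0, 0, 207/392)
Σ b_i: 79/108·1 + (-13/276)·1 + 196/621·1 = 1 ✓
b·c: (-13/276)·(-2) + 196/621·9/7 = 1/2 ✓
b·c²: (-13/276)·4 + 196/621·81/49 = 1/3 ✓
b·Ac: 196/621·207/392 = 1/6 ✓; 3 stages ⇒ order 3.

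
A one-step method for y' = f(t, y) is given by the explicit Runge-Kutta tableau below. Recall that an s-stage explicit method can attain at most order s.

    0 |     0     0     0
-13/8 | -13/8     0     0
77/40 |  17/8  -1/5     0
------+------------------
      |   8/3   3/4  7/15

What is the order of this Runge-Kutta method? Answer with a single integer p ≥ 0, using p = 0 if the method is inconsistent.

0

b = (8/3, 3/4, 7/15)
c = (0, -13/8, 77/40)
Ac = (0, 0, 13/40)
Σ b_i: 8/3·1 + 3/4·1 + 7/15·1 = 233/60 ≠ 1 ⇒ order 0.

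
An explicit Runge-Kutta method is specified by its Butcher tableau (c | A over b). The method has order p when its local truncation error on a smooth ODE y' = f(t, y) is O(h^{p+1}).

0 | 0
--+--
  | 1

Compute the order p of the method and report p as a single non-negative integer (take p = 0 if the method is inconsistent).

1

b = (1)
c = (0)
Σ b_i: 1·1 = 1 ✓; 1 stage ⇒ order 1.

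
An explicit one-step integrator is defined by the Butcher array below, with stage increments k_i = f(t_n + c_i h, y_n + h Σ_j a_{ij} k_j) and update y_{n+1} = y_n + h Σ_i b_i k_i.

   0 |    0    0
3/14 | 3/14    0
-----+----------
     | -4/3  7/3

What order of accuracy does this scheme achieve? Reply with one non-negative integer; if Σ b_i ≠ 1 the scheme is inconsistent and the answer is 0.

b = (-4/3, 7/3)
c = (0, 3/14)
Σ b_i: (-4/3)·1 + 7/3·1 = 1 ✓
b·c: 7/3·3/14 = 1/2 ✓; 2 stages ⇒ order 2.

2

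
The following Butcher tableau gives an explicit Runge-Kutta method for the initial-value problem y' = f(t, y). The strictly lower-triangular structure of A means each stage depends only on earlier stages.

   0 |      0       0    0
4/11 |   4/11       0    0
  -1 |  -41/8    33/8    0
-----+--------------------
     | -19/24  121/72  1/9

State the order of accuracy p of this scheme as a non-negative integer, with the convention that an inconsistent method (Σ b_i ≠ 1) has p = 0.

b = (-19/24, 121/72, 1/9)
c = (0, 4/11, -1)
Ac = (0, 0, 3/2)
Σ b_i: (-19/24)·1 + 121/72·1 + 1/9·1 = 1 ✓
b·c: 121/72·4/11 + 1/9·(-1) = 1/2 ✓
b·c²: 121/72·16/121 + 1/9·1 = 1/3 ✓
b·Ac: 1/9·3/2 = 1/6 ✓; 3 stages ⇒ order 3.

3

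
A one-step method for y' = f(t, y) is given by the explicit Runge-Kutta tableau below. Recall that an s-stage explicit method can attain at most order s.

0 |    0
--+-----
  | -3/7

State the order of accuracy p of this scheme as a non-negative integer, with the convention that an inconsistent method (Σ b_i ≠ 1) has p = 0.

b = (-3/7)
c = (0)
Σ b_i: (-3/7)·1 = -3/7 ≠ 1 ⇒ order 0.

0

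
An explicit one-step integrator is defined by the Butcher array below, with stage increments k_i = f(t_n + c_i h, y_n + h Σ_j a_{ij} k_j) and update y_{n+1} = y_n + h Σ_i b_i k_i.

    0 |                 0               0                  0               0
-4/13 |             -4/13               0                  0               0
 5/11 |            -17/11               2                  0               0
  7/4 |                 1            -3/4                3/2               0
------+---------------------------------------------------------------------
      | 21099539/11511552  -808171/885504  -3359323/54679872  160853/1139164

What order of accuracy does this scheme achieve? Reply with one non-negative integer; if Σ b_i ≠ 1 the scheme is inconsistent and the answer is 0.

3

b = (21099539/11511552, -808171/885504, -3359323/54679872, 160853/1139164)
c = (0, -4/13, 5/11, 7/4)
Ac = (0, 0, -8/13, 261/286)
Σ b_i: 21099539/11511552·1 + (-808171/885504)·1 + (-3359323/54679872)·1 + 160853/1139164·1 = 1 ✓
b·c: (-808171/885504)·(-4/13) + (-3359323/54679872)·5/11 + 160853/1139164·7/4 = 1/2 ✓
b·c²: (-808171/885504)·16/169 + (-3359323/54679872)·25/121 + 160853/1139164·49/16 = 1/3 ✓
b·Ac: (-3359323/54679872)·(-8/13) + 160853/1139164·261/286 = 1/6 ✓
b·c³: (-808171/885504)·(-64/2197) + (-3359323/54679872)·125/1331 + 160853/1139164·343/64 = 426668819/548717312 ≠ 1/4 ⇒ order 3.
b·(c∘Ac): (-3359323/54679872)·(-40/143) + 160853/1139164·1827/1144 = 4539817/18706272 ≠ 1/8
b·Ac²: (-3359323/54679872)·32/169 + 160853/1139164·9771/40898 = 21602599/977402712 ≠ 1/12
b·A²c: 160853/1139164·(-12/13) = -482559/3702283 ≠ 1/24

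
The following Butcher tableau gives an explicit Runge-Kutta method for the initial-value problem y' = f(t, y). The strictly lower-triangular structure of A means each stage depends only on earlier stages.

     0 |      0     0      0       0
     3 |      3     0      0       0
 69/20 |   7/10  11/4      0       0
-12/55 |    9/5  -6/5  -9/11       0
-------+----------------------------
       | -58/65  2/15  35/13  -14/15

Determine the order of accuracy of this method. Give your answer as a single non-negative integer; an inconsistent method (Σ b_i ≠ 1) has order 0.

b = (-58/65, 2/15, 35/13, -14/15)
c = (0, 3, 69/20, -12/55)
Ac = (0, 0, 33/4, -1413/220)
Σ b_i: (-58/65)·1 + 2/15·1 + 35/13·1 + (-14/15)·1 = 1 ✓
b·c: 2/15·3 + 35/13·69/20 + (-14/15)·(-12/55) = 141457/14300 ≠ 1/2 ⇒ order 1.

1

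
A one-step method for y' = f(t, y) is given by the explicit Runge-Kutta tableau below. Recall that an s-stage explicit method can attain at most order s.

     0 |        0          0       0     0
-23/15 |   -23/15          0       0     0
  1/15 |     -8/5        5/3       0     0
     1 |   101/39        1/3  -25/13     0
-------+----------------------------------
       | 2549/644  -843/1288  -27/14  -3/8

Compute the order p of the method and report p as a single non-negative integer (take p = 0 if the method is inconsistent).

2

b = (2549/644, -843/1288, -27/14, -3/8)
c = (0, -23/15, 1/15, 1)
Ac = (0, 0, -23/9, -374/585)
Σ b_i: 2549/644·1 + (-843/1288)·1 + (-27/14)·1 + (-3/8)·1 = 1 ✓
b·c: (-843/1288)·(-23/15) + (-27/14)·1/15 + (-3/8)·1 = 1/2 ✓
b·c²: (-843/1288)·529/225 + (-27/14)·1/225 + (-3/8)·1 = -4037/2100 ≠ 1/3 ⇒ order 2.
b·Ac: (-27/14)·(-23/9) + (-3/8)·(-374/585) = 28219/5460 ≠ 1/6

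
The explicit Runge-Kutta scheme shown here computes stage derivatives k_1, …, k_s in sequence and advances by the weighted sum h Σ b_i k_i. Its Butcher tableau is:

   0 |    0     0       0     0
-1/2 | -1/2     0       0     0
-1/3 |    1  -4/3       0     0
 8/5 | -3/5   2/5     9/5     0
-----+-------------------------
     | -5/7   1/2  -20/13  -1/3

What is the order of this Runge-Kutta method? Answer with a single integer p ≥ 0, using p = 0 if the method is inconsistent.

b = (-5/7, 1/2, -20/13, -1/3)
c = (0, -1/2, -1/3, 8/5)
Ac = (0, 0, 2/3, -4/5)
Σ b_i: (-5/7)·1 + 1/2·1 + (-20/13)·1 + (-1/3)·1 = -1139/546 ≠ 1 ⇒ order 0.

0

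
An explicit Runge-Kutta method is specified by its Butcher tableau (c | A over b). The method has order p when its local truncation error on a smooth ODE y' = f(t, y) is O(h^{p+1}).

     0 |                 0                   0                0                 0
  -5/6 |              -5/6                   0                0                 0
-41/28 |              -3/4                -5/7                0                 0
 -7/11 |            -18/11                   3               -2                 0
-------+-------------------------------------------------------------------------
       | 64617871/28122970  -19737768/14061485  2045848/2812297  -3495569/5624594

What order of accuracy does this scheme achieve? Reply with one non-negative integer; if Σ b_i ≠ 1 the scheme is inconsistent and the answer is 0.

b = (64617871/28122970, -19737768/14061485, 2045848/2812297, -3495569/5624594)
c = (0, -5/6, -41/28, -7/11)
Ac = (0, 0, 25/42, 3/7)
Σ b_i: 64617871/28122970·1 + (-19737768/14061485)·1 + 2045848/2812297·1 + (-3495569/5624594)·1 = 1 ✓
b·c: (-19737768/14061485)·(-5/6) + 2045848/2812297·(-41/28) + (-3495569/5624594)·(-7/11) = 1/2 ✓
b·c²: (-19737768/14061485)·25/36 + 2045848/2812297·1681/784 + (-3495569/5624594)·49/121 = 1/3 ✓
b·Ac: 2045848/2812297·25/42 + (-3495569/5624594)·3/7 = 1/6 ✓
b·c³: (-19737768/14061485)·(-125/216) + 2045848/2812297·(-68921/21952) + (-3495569/5624594)·(-343/1331) = -20448053797/15591374568 ≠ 1/4 ⇒ order 3.
b·(c∘Ac): 2045848/2812297·(-1025/1176) + (-3495569/5624594)·(-3/11) = -7838939/16873782 ≠ 1/8
b·Ac²: 2045848/2812297·(-125/252) + (-3495569/5624594)·(-2593/1176) = 2861651893/2834795376 ≠ 1/12
b·A²c: (-3495569/5624594)·(-25/21) = 12484175/16873782 ≠ 1/24

3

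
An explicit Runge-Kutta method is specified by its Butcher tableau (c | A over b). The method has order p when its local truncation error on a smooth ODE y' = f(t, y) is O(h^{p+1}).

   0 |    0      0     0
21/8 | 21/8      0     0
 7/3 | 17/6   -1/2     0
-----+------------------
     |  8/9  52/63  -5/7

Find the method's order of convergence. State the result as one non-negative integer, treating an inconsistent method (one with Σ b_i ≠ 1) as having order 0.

2

b = (8/9, 52/63, -5/7)
c = (0, 21/8, 7/3)
Ac = (0, 0, -21/16)
Σ b_i: 8/9·1 + 52/63·1 + (-5/7)·1 = 1 ✓
b·c: 52/63·21/8 + (-5/7)·7/3 = 1/2 ✓
b·c²: 52/63·441/64 + (-5/7)·49/9 = 259/144 ≠ 1/3 ⇒ order 2.
b·Ac: (-5/7)·(-21/16) = 15/16 ≠ 1/6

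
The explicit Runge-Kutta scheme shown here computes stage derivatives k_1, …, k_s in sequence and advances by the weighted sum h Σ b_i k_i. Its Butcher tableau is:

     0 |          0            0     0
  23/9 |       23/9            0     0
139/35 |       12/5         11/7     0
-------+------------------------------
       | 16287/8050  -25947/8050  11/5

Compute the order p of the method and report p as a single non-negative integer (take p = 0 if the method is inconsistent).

b = (16287/8050, -25947/8050, 11/5)
c = (0, 23/9, 139/35)
Ac = (0, 0, 253/63)
Σ b_i: 16287/8050·1 + (-25947/8050)·1 + 11/5·1 = 1 ✓
b·c: (-25947/8050)·23/9 + 11/5·139/35 = 1/2 ✓
b·c²: (-25947/8050)·529/81 + 11/5·19321/1225 = 501581/36750 ≠ 1/3 ⇒ order 2.
b·Ac: 11/5·253/63 = 2783/315 ≠ 1/6

2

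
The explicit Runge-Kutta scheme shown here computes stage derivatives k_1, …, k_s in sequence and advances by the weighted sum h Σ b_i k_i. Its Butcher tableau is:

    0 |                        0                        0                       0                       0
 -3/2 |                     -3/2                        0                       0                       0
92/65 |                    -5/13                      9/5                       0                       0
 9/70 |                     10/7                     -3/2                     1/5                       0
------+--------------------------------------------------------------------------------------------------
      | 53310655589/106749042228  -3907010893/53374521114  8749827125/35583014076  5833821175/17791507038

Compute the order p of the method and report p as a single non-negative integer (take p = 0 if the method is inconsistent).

3

b = (53310655589/106749042228, -3907010893/53374521114, 8749827125/35583014076, 5833821175/17791507038)
c = (0, -3/2, 92/65, 9/70)
Ac = (0, 0, -27/10, 3293/1300)
Σ b_i: 53310655589/106749042228·1 + (-3907010893/53374521114)·1 + 8749827125/35583014076·1 + 5833821175/17791507038·1 = 1 ✓
b·c: (-3907010893/53374521114)·(-3/2) + 8749827125/35583014076·92/65 + 5833821175/17791507038·9/70 = 1/2 ✓
b·c²: (-3907010893/53374521114)·9/4 + 8749827125/35583014076·8464/4225 + 5833821175/17791507038·81/4900 = 1/3 ✓
b·Ac: 8749827125/35583014076·(-27/10) + 5833821175/17791507038·3293/1300 = 1/6 ✓
b·c³: (-3907010893/53374521114)·(-27/8) + 8749827125/35583014076·778688/274625 + 5833821175/17791507038·729/343000 = 336253508693/355830140760 ≠ 1/4 ⇒ order 3.
b·(c∘Ac): 8749827125/35583014076·(-1242/325) + 5833821175/17791507038·29637/91000 = -197585784957/237220093840 ≠ 1/8
b·Ac²: 8749827125/35583014076·81/20 + 5833821175/17791507038·(-502663/169000) = 47664257357/2312895914940 ≠ 1/12
b·A²c: 5833821175/17791507038·(-27/50) = -2100175623/11861004692 ≠ 1/24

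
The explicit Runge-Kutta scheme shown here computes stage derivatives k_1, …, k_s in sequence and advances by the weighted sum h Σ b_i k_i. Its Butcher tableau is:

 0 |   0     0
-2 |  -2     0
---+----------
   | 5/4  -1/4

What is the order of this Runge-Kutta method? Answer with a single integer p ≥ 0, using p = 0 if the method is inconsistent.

b = (5/4, -1/4)
c = (0, -2)
Σ b_i: 5/4·1 + (-1/4)·1 = 1 ✓
b·c: (-1/4)·(-2) = 1/2 ✓; 2 stages ⇒ order 2.

2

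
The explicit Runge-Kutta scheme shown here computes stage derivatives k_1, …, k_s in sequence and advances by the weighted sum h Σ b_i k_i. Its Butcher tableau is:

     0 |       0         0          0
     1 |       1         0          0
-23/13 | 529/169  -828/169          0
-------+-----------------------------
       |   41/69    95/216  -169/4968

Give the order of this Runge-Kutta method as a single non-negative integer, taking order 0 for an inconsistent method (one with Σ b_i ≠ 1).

b = (41/69, 95/216, -169/4968)
c = (0, 1, -23/13)
Ac = (0, 0, -828/169)
Σ b_i: 41/69·1 + 95/216·1 + (-169/4968)·1 = 1 ✓
b·c: 95/216·1 + (-169/4968)·(-23/13) = 1/2 ✓
b·c²: 95/216·1 + (-169/4968)·529/169 = 1/3 ✓
b·Ac: (-169/4968)·(-828/169) = 1/6 ✓; 3 stages ⇒ order 3.

3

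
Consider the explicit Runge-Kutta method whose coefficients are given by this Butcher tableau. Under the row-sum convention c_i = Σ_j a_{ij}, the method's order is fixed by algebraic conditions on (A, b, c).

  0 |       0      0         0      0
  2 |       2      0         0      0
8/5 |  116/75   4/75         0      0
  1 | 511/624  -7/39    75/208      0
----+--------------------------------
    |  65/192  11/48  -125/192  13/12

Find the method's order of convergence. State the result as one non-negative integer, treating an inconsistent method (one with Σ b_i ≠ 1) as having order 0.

4

b = (65/192, 11/48, -125/192, 13/12)
c = (0, 2, 8/5, 1)
Ac = (0, 0, 8/75, 17/78)
Σ b_i: 65/192·1 + 11/48·1 + (-125/192)·1 + 13/12·1 = 1 ✓
b·c: 11/48·2 + (-125/192)·8/5 + 13/12·1 = 1/2 ✓
b·c²: 11/48·4 + (-125/192)·64/25 + 13/12·1 = 1/3 ✓
b·Ac: (-125/192)·8/75 + 13/12·17/78 = 1/6 ✓
b·c³: 11/48·8 + (-125/192)·512/125 + 13/12·1 = 1/4 ✓
b·(c∘Ac): (-125/192)·64/375 + 13/12·17/78 = 1/8 ✓
b·Ac²: (-125/192)·16/75 + 13/12·8/39 = 1/12 ✓
b·A²c: 13/12·1/26 = 1/24 ✓; 4 stages ⇒ order 4.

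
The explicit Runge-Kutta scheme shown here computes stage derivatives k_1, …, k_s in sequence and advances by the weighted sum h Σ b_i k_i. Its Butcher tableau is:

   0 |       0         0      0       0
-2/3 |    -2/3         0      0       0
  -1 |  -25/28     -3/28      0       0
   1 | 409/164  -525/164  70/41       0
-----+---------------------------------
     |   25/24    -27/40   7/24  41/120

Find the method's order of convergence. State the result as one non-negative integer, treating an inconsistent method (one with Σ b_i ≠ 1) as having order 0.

4

b = (25/24, -27/40, 7/24, 41/120)
c = (0, -2/3, -1, 1)
Ac = (0, 0, 1/14, 35/82)
Σ b_i: 25/24·1 + (-27/40)·1 + 7/24·1 + 41/120·1 = 1 ✓
b·c: (-27/40)·(-2/3) + 7/24·(-1) + 41/120·1 = 1/2 ✓
b·c²: (-27/40)·4/9 + 7/24·1 + 41/120·1 = 1/3 ✓
b·Ac: 7/24·1/14 + 41/120·35/82 = 1/6 ✓
b·c³: (-27/40)·(-8/27) + 7/24·(-1) + 41/120·1 = 1/4 ✓
b·(c∘Ac): 7/24·(-1/14) + 41/120·35/82 = 1/8 ✓
b·Ac²: 7/24·(-1/21) + 41/120·35/123 = 1/12 ✓
b·A²c: 41/120·5/41 = 1/24 ✓; 4 stages ⇒ order 4.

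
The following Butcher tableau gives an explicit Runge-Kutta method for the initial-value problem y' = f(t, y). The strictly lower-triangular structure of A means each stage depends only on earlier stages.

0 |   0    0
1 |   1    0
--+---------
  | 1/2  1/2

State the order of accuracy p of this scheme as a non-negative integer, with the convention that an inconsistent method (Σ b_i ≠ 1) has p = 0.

b = (1/2, 1/2)
c = (0, 1)
Σ b_i: 1/2·1 + 1/2·1 = 1 ✓
b·c: 1/2·1 = 1/2 ✓; 2 stages ⇒ order 2.

2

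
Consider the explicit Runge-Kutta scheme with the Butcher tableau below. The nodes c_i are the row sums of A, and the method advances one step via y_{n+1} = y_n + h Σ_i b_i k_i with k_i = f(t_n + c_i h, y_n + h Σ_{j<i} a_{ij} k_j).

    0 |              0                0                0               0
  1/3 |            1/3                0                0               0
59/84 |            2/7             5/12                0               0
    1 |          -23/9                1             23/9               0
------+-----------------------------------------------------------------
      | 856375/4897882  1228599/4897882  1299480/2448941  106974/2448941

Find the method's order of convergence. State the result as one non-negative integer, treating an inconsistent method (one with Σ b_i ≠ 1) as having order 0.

b = (856375/4897882, 1228599/4897882, 1299480/2448941, 106974/2448941)
c = (0, 1/3, 59/84, 1)
Ac = (0, 0, 5/36, 1609/756)
Σ b_i: 856375/4897882·1 + 1228599/4897882·1 + 1299480/2448941·1 + 106974/2448941·1 = 1 ✓
b·c: 1228599/4897882·1/3 + 1299480/2448941·59/84 + 106974/2448941·1 = 1/2 ✓
b·c²: 1228599/4897882·1/9 + 1299480/2448941·3481/7056 + 106974/2448941·1 = 1/3 ✓
b·Ac: 1299480/2448941·5/36 + 106974/2448941·1609/756 = 1/6 ✓
b·c³: 1228599/4897882·1/27 + 1299480/2448941·205379/592704 + 106974/2448941·1 = 292325615/1234266264 ≠ 1/4 ⇒ order 3.
b·(c∘Ac): 1299480/2448941·295/3024 + 106974/2448941·1609/756 = 3189974/22040469 ≠ 1/8
b·Ac²: 1299480/2448941·5/108 + 106974/2448941·87119/63504 = 104285231/1234266264 ≠ 1/12
b·A²c: 106974/2448941·115/324 = 227815/14693646 ≠ 1/24

3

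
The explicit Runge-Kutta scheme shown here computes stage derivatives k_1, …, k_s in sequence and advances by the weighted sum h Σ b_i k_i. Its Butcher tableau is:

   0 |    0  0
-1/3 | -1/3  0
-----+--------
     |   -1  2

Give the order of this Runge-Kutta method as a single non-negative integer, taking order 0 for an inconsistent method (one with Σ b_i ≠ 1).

1

b = (-1, 2)
c = (0, -1/3)
Σ b_i: (-1)·1 + 2·1 = 1 ✓
b·c: 2·(-1/3) = -2/3 ≠ 1/2 ⇒ order 1.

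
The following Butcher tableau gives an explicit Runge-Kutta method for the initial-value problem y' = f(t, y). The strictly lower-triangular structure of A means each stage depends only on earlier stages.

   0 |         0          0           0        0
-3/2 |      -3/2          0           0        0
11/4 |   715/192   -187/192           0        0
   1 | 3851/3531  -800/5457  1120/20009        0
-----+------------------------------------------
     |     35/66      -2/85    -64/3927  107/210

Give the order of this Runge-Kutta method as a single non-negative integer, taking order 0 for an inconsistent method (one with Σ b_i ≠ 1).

4

b = (35/66, -2/85, -64/3927, 107/210)
c = (0, -3/2, 11/4, 1)
Ac = (0, 0, 187/128, 40/107)
Σ b_i: 35/66·1 + (-2/85)·1 + (-64/3927)·1 + 107/210·1 = 1 ✓
b·c: (-2/85)·(-3/2) + (-64/3927)·11/4 + 107/210·1 = 1/2 ✓
b·c²: (-2/85)·9/4 + (-64/3927)·121/16 + 107/210·1 = 1/3 ✓
b·Ac: (-64/3927)·187/128 + 107/210·40/107 = 1/6 ✓
b·c³: (-2/85)·(-27/8) + (-64/3927)·1331/64 + 107/210·1 = 1/4 ✓
b·(c∘Ac): (-64/3927)·2057/512 + 107/210·40/107 = 1/8 ✓
b·Ac²: (-64/3927)·(-561/256) + 107/210·10/107 = 1/12 ✓
b·A²c: 107/210·35/428 = 1/24 ✓; 4 stages ⇒ order 4.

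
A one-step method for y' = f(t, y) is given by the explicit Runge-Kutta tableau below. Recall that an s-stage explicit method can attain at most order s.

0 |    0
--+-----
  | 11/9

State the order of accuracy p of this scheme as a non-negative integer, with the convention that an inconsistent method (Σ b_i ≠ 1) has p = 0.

0

b = (11/9)
c = (0)
Σ b_i: 11/9·1 = 11/9 ≠ 1 ⇒ order 0.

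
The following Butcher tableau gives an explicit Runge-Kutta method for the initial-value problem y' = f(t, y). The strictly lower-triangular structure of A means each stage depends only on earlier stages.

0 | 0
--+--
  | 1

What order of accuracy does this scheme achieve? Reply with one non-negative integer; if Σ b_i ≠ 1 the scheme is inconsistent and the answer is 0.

1

b = (1)
c = (0)
Σ b_i: 1·1 = 1 ✓; 1 stage ⇒ order 1.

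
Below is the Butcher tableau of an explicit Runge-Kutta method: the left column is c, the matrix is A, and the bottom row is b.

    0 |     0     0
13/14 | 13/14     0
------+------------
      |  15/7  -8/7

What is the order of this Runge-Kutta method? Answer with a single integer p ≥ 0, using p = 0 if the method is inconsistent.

b = (15/7, -8/7)
c = (0, 13/14)
Σ b_i: 15/7·1 + (-8/7)·1 = 1 ✓
b·c: (-8/7)·13/14 = -52/49 ≠ 1/2 ⇒ order 1.

1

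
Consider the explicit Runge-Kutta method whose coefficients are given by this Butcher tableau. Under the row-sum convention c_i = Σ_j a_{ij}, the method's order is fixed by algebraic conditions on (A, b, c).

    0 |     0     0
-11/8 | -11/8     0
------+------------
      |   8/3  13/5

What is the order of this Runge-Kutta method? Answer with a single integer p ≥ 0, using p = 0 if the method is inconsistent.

0

b = (8/3, 13/5)
c = (0, -11/8)
Σ b_i: 8/3·1 + 13/5·1 = 79/15 ≠ 1 ⇒ order 0.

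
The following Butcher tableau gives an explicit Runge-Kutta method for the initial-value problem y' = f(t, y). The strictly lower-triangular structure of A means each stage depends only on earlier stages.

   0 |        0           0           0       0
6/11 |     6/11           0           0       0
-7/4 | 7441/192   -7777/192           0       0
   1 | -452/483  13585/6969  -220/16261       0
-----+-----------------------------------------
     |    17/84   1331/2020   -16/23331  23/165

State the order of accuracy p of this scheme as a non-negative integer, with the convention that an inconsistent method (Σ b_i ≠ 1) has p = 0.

b = (17/84, 1331/2020, -16/23331, 23/165)
c = (0, 6/11, -7/4, 1)
Ac = (0, 0, -707/32, 25/23)
Σ b_i: 17/84·1 + 1331/2020·1 + (-16/23331)·1 + 23/165·1 = 1 ✓
b·c: 1331/2020·6/11 + (-16/23331)·(-7/4) + 23/165·1 = 1/2 ✓
b·c²: 1331/2020·36/121 + (-16/23331)·49/16 + 23/165·1 = 1/3 ✓
b·Ac: (-16/23331)·(-707/32) + 23/165·25/23 = 1/6 ✓
b·c³: 1331/2020·216/1331 + (-16/23331)·(-343/64) + 23/165·1 = 1/4 ✓
b·(c∘Ac): (-16/23331)·4949/128 + 23/165·25/23 = 1/8 ✓
b·Ac²: (-16/23331)·(-2121/176) + 23/165·545/1012 = 1/12 ✓
b·A²c: 23/165·55/184 = 1/24 ✓; 4 stages ⇒ order 4.

4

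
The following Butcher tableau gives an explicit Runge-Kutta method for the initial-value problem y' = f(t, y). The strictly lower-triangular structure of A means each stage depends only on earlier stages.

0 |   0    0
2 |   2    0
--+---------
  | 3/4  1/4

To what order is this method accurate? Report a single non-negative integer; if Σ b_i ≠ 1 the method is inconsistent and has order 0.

2

b = (3/4, 1/4)
c = (0, 2)
Σ b_i: 3/4·1 + 1/4·1 = 1 ✓
b·c: 1/4·2 = 1/2 ✓; 2 stages ⇒ order 2.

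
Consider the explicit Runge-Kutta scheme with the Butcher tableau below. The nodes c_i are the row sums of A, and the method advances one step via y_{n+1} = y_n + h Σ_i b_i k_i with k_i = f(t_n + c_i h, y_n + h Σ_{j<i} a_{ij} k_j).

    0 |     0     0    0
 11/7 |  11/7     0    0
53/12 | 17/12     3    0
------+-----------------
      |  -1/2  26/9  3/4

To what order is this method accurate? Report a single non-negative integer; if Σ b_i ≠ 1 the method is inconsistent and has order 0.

0

b = (-1/2, 26/9, 3/4)
c = (0, 11/7, 53/12)
Ac = (0, 0, 33/7)
Σ b_i: (-1/2)·1 + 26/9·1 + 3/4·1 = 113/36 ≠ 1 ⇒ order 0.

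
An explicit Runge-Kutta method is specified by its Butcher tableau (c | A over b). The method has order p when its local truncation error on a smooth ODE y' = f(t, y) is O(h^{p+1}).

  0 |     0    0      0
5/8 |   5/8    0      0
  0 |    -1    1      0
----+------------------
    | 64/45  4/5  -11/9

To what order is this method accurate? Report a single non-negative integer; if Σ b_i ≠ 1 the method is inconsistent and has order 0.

b = (64/45, 4/5, -11/9)
c = (0, 5/8, 0)
Ac = (0, 0, 5/8)
Σ b_i: 64/45·1 + 4/5·1 + (-11/9)·1 = 1 ✓
b·c: 4/5·5/8 = 1/2 ✓
b·c²: 4/5·25/64 = 5/16 ≠ 1/3 ⇒ order 2.
b·Ac: (-11/9)·5/8 = -55/72 ≠ 1/6

2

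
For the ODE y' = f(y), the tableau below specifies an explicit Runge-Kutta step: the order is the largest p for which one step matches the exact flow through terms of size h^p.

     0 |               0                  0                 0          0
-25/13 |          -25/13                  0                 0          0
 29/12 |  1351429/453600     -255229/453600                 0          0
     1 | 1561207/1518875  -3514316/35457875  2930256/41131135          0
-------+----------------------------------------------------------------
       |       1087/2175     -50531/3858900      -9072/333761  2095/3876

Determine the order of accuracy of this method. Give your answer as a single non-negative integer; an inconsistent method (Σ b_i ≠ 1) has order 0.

4

b = (1087/2175, -50531/3858900, -9072/333761, 2095/3876)
c = (0, -25/13, 29/12, 1)
Ac = (0, 0, 19633/18144, 152/419)
Σ b_i: 1087/2175·1 + (-50531/3858900)·1 + (-9072/333761)·1 + 2095/3876·1 = 1 ✓
b·c: (-50531/3858900)·(-25/13) + (-9072/333761)·29/12 + 2095/3876·1 = 1/2 ✓
b·c²: (-50531/3858900)·625/169 + (-9072/333761)·841/144 + 2095/3876·1 = 1/3 ✓
b·Ac: (-9072/333761)·19633/18144 + 2095/3876·152/419 = 1/6 ✓
b·c³: (-50531/3858900)·(-15625/2197) + (-9072/333761)·24389/1728 + 2095/3876·1 = 1/4 ✓
b·(c∘Ac): (-9072/333761)·569357/217728 + 2095/3876·152/419 = 1/8 ✓
b·Ac²: (-9072/333761)·(-490825/235872) + 2095/3876·1349/27235 = 1/12 ✓
b·A²c: 2095/3876·323/4190 = 1/24 ✓; 4 stages ⇒ order 4.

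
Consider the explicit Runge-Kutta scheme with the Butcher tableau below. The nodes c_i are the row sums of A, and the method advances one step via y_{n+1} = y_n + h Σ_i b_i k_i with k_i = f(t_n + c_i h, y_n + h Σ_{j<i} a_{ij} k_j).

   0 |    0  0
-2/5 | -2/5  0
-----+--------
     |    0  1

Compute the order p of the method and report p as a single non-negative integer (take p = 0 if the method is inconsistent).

b = (0, 1)
c = (0, -2/5)
Σ b_i: 1·1 = 1 ✓
b·c: 1·(-2/5) = -2/5 ≠ 1/2 ⇒ order 1.

1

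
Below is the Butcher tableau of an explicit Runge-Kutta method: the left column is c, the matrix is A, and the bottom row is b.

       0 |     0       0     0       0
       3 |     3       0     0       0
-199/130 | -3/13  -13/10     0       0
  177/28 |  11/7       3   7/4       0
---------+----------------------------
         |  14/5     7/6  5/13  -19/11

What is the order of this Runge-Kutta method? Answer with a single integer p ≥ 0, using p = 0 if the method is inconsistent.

b = (14/5, 7/6, 5/13, -19/11)
c = (0, 3, -199/130, 177/28)
Ac = (0, 0, -39/10, 3287/520)
Σ b_i: 14/5·1 + 7/6·1 + 5/13·1 + (-19/11)·1 = 11257/4290 ≠ 1 ⇒ order 0.

0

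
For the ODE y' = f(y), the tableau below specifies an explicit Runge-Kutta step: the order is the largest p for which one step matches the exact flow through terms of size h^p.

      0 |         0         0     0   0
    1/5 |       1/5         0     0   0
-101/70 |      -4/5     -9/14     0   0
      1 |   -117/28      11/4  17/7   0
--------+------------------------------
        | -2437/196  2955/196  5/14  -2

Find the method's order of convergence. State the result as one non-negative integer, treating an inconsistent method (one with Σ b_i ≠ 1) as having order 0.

b = (-2437/196, 2955/196, 5/14, -2)
c = (0, 1/5, -101/70, 1)
Ac = (0, 0, -9/70, -579/196)
Σ b_i: (-2437/196)·1 + 2955/196·1 + 5/14·1 + (-2)·1 = 1 ✓
b·c: 2955/196·1/5 + 5/14·(-101/70) + (-2)·1 = 1/2 ✓
b·c²: 2955/196·1/25 + 5/14·10201/4900 + (-2)·1 = -1793/2744 ≠ 1/3 ⇒ order 2.
b·Ac: 5/14·(-9/70) + (-2)·(-579/196) = 1149/196 ≠ 1/6

2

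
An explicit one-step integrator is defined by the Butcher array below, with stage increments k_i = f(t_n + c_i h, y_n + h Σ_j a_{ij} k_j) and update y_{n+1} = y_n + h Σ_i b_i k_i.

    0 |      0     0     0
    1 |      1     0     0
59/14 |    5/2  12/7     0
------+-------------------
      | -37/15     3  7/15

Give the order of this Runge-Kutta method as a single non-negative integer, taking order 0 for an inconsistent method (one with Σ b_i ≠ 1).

1

b = (-37/15, 3, 7/15)
c = (0, 1, 59/14)
Ac = (0, 0, 12/7)
Σ b_i: (-37/15)·1 + 3·1 + 7/15·1 = 1 ✓
b·c: 3·1 + 7/15·59/14 = 149/30 ≠ 1/2 ⇒ order 1.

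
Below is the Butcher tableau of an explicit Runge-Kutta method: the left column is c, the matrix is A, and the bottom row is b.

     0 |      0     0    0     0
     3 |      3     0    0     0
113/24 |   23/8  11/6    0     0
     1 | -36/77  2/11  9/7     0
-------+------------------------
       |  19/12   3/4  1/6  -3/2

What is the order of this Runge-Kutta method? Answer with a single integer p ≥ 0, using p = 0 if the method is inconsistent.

1

b = (19/12, 3/4, 1/6, -3/2)
c = (0, 3, 113/24, 1)
Ac = (0, 0, 11/2, 4065/616)
Σ b_i: 19/12·1 + 3/4·1 + 1/6·1 + (-3/2)·1 = 1 ✓
b·c: 3/4·3 + 1/6·113/24 + (-3/2)·1 = 221/144 ≠ 1/2 ⇒ order 1.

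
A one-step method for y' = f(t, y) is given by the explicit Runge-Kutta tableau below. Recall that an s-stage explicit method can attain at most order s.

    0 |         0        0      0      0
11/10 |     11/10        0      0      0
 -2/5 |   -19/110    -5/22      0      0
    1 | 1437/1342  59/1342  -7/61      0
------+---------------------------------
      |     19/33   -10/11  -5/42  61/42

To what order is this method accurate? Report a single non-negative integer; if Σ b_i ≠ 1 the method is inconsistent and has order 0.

b = (19/33, -10/11, -5/42, 61/42)
c = (0, 11/10, -2/5, 1)
Ac = (0, 0, -1/4, 23/244)
Σ b_i: 19/33·1 + (-10/11)·1 + (-5/42)·1 + 61/42·1 = 1 ✓
b·c: (-10/11)·11/10 + (-5/42)·(-2/5) + 61/42·1 = 1/2 ✓
b·c²: (-10/11)·121/100 + (-5/42)·4/25 + 61/42·1 = 1/3 ✓
b·Ac: (-5/42)·(-1/4) + 61/42·23/244 = 1/6 ✓
b·c³: (-10/11)·1331/1000 + (-5/42)·(-8/125) + 61/42·1 = 1/4 ✓
b·(c∘Ac): (-5/42)·1/10 + 61/42·23/244 = 1/8 ✓
b·Ac²: (-5/42)·(-11/40) + 61/42·17/488 = 1/12 ✓
b·A²c: 61/42·7/244 = 1/24 ✓; 4 stages ⇒ order 4.

4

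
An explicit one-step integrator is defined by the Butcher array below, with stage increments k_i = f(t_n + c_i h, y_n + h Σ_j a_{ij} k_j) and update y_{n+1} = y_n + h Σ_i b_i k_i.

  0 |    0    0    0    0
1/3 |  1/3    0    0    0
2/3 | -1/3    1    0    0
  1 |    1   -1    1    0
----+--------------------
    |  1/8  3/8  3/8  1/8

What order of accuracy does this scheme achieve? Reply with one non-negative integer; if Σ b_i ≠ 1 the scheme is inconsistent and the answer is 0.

b = (1/8, 3/8, 3/8, 1/8)
c = (0, 1/3, 2/3, 1)
Ac = (0, 0, 1/3, 1/3)
Σ b_i: 1/8·1 + 3/8·1 + 3/8·1 + 1/8·1 = 1 ✓
b·c: 3/8·1/3 + 3/8·2/3 + 1/8·1 = 1/2 ✓
b·c²: 3/8·1/9 + 3/8·4/9 + 1/8·1 = 1/3 ✓
b·Ac: 3/8·1/3 + 1/8·1/3 = 1/6 ✓
b·c³: 3/8·1/27 + 3/8·8/27 + 1/8·1 = 1/4 ✓
b·(c∘Ac): 3/8·2/9 + 1/8·1/3 = 1/8 ✓
b·Ac²: 3/8·1/9 + 1/8·1/3 = 1/12 ✓
b·A²c: 1/8·1/3 = 1/24 ✓; 4 stages ⇒ order 4.

4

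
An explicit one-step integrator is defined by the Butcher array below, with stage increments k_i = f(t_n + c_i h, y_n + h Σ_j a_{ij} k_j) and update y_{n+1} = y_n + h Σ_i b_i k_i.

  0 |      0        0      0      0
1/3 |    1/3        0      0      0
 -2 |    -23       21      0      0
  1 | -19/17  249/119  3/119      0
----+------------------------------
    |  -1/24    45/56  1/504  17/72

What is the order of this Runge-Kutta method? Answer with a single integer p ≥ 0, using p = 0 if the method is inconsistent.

b = (-1/24, 45/56, 1/504, 17/72)
c = (0, 1/3, -2, 1)
Ac = (0, 0, 7, 11/17)
Σ b_i: (-1/24)·1 + 45/56·1 + 1/504·1 + 17/72·1 = 1 ✓
b·c: 45/56·1/3 + 1/504·(-2) + 17/72·1 = 1/2 ✓
b·c²: 45/56·1/9 + 1/504·4 + 17/72·1 = 1/3 ✓
b·Ac: 1/504·7 + 17/72·11/17 = 1/6 ✓
b·c³: 45/56·1/27 + 1/504·(-8) + 17/72·1 = 1/4 ✓
b·(c∘Ac): 1/504·(-14) + 17/72·11/17 = 1/8 ✓
b·Ac²: 1/504·7/3 + 17/72·1/3 = 1/12 ✓
b·A²c: 17/72·3/17 = 1/24 ✓; 4 stages ⇒ order 4.

4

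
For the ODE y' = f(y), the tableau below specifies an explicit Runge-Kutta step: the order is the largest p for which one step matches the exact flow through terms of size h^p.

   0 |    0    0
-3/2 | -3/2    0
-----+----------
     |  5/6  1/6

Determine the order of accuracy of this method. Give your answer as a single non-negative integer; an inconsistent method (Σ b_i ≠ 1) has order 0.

b = (5/6, 1/6)
c = (0, -3/2)
Σ b_i: 5/6·1 + 1/6·1 = 1 ✓
b·c: 1/6·(-3/2) = -1/4 ≠ 1/2 ⇒ order 1.

1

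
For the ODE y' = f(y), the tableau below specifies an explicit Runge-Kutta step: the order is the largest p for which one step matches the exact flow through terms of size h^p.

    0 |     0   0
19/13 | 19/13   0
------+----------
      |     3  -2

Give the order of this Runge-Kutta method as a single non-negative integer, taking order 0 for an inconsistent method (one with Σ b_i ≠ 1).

b = (3, -2)
c = (0, 19/13)
Σ b_i: 3·1 + (-2)·1 = 1 ✓
b·c: (-2)·19/13 = -38/13 ≠ 1/2 ⇒ order 1.

1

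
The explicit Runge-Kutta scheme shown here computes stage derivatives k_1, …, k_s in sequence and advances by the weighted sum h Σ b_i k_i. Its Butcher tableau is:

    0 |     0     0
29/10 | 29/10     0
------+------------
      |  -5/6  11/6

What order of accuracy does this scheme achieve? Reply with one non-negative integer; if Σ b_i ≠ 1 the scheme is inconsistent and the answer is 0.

1

b = (-5/6, 11/6)
c = (0, 29/10)
Σ b_i: (-5/6)·1 + 11/6·1 = 1 ✓
b·c: 11/6·29/10 = 319/60 ≠ 1/2 ⇒ order 1.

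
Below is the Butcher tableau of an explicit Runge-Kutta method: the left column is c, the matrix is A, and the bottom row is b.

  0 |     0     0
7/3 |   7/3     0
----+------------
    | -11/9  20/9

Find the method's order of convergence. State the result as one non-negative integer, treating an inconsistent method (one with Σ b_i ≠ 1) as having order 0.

b = (-11/9, 20/9)
c = (0, 7/3)
Σ b_i: (-11/9)·1 + 20/9·1 = 1 ✓
b·c: 20/9·7/3 = 140/27 ≠ 1/2 ⇒ order 1.

1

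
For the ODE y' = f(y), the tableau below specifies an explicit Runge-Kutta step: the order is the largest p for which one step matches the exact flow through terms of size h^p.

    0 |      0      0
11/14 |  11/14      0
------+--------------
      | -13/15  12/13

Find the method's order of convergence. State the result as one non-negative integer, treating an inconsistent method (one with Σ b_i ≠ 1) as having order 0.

0

b = (-13/15, 12/13)
c = (0, 11/14)
Σ b_i: (-13/15)·1 + 12/13·1 = 11/195 ≠ 1 ⇒ order 0.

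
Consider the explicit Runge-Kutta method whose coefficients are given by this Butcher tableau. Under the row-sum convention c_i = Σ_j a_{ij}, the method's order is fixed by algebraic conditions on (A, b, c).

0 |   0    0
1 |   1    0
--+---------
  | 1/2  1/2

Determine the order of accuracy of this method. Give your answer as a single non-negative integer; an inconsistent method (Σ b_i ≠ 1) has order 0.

2

b = (1/2, 1/2)
c = (0, 1)
Σ b_i: 1/2·1 + 1/2·1 = 1 ✓
b·c: 1/2·1 = 1/2 ✓; 2 stages ⇒ order 2.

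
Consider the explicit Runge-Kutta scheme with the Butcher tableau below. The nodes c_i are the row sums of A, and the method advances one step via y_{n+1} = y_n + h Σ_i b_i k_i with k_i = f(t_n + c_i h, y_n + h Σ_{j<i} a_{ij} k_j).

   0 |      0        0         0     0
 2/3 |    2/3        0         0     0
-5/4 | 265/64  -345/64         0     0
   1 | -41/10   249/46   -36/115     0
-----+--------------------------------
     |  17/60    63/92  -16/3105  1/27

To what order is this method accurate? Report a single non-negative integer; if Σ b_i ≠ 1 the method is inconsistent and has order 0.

4

b = (17/60, 63/92, -16/3105, 1/27)
c = (0, 2/3, -5/4, 1)
Ac = (0, 0, -115/32, 4)
Σ b_i: 17/60·1 + 63/92·1 + (-16/3105)·1 + 1/27·1 = 1 ✓
b·c: 63/92·2/3 + (-16/3105)·(-5/4) + 1/27·1 = 1/2 ✓
b·c²: 63/92·4/9 + (-16/3105)·25/16 + 1/27·1 = 1/3 ✓
b·Ac: (-16/3105)·(-115/32) + 1/27·4 = 1/6 ✓
b·c³: 63/92·8/27 + (-16/3105)·(-125/64) + 1/27·1 = 1/4 ✓
b·(c∘Ac): (-16/3105)·575/128 + 1/27·4 = 1/8 ✓
b·Ac²: (-16/3105)·(-115/48) + 1/27·23/12 = 1/12 ✓
b·A²c: 1/27·9/8 = 1/24 ✓; 4 stages ⇒ order 4.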